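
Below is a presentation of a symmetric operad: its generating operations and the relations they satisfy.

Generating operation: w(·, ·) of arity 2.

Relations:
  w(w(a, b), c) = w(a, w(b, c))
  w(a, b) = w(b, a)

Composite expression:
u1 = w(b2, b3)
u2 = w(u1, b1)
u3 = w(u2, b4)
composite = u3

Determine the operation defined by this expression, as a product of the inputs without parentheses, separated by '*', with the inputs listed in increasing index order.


Reordering under w is free, so list the b-inputs canonically.
w(b2, b3) unparenthesizes to b2 * b3
w(w(b2, b3), b1) unparenthesizes to b2 * b3 * b1
w(w(w(b2, b3), b1), b4) unparenthesizes to b2 * b3 * b1 * b4
sorting the factors by input index: b1 * b2 * b3 * b4

b1 * b2 * b3 * b4


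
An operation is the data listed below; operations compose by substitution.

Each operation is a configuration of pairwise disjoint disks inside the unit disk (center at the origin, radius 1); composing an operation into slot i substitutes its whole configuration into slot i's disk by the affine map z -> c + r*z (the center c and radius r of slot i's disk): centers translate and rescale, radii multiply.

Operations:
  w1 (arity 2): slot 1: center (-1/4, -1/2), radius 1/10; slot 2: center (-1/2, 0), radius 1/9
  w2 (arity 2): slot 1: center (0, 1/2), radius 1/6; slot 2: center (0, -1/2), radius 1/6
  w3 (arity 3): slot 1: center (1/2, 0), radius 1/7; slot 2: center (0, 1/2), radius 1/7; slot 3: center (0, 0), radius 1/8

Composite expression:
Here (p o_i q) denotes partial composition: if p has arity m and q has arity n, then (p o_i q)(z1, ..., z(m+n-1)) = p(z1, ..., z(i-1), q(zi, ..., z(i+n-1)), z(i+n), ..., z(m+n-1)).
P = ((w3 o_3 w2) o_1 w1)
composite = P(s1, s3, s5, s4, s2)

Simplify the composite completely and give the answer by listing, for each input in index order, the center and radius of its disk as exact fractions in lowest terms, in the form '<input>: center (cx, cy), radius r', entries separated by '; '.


Each s-disk chains the slot maps above it in w3; radii multiply.
tracing s1 down its 2-map path: center (13/28, -1/14), radius 1/70
tracing s3 down its 2-map path: center (3/7, 0), radius 1/63
tracing s5 down its 1-map path: center (0, 1/2), radius 1/7
tracing s4 down its 2-map path: center (0, 1/16), radius 1/48
tracing s2 down its 2-map path: center (0, -1/16), radius 1/48

s1: center (13/28, -1/14), radius 1/70; s2: center (0, -1/16), radius 1/48; s3: center (3/7, 0), radius 1/63; s4: center (0, 1/16), radius 1/48; s5: center (0, 1/2), radius 1/7


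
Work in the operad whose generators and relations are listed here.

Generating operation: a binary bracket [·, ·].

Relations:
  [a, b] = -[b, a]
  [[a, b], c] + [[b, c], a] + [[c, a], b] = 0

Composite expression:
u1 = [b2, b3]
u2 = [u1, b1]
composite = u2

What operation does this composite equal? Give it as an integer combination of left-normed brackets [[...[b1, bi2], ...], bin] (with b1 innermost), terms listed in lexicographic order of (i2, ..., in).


-[[b1, b2], b3] + [[b1, b3], b2]


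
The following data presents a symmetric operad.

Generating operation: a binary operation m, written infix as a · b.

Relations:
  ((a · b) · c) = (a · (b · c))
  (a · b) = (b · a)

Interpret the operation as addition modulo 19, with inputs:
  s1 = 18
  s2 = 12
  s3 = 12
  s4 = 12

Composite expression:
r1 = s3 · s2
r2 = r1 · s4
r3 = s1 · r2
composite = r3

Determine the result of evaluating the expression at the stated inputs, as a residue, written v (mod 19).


16 (mod 19)

(s3 · s2) = 5
((s3 · s2) · s4) = 17
(s1 · ((s3 · s2) · s4)) = 16


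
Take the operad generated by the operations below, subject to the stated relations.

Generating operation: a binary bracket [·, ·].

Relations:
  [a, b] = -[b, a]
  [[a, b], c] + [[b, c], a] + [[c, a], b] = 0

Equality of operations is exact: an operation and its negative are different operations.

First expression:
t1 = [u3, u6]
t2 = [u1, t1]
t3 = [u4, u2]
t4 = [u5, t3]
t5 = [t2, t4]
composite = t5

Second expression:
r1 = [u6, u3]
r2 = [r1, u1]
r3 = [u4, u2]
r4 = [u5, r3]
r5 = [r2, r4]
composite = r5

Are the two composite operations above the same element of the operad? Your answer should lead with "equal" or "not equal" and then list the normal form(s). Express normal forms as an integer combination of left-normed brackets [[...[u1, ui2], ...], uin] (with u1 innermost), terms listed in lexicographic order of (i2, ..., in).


equal; both compose to [[[[[u1, u3], u6], u2], u4], u5] - [[[[[u1, u3], u6], u4], u2], u5] - [[[[[u1, u3], u6], u5], u2], u4] + [[[[[u1, u3], u6], u5], u4], u2] - [[[[[u1, u6], u3], u2], u4], u5] + [[[[[u1, u6], u3], u4], u2], u5] + [[[[[u1, u6], u3], u5], u2], u4] - [[[[[u1, u6], u3], u5], u4], u2]

The first expression reduces to [[[[[u1, u3], u6], u2], u4], u5] - [[[[[u1, u3], u6], u4], u2], u5] - [[[[[u1, u3], u6], u5], u2], u4] + [[[[[u1, u3], u6], u5], u4], u2] - [[[[[u1, u6], u3], u2], u4], u5] + [[[[[u1, u6], u3], u4], u2], u5] + [[[[[u1, u6], u3], u5], u2], u4] - [[[[[u1, u6], u3], u5], u4], u2]
The second expression reduces to [[[[[u1, u3], u6], u2], u4], u5] - [[[[[u1, u3], u6], u4], u2], u5] - [[[[[u1, u3], u6], u5], u2], u4] + [[[[[u1, u3], u6], u5], u4], u2] - [[[[[u1, u6], u3], u2], u4], u5] + [[[[[u1, u6], u3], u4], u2], u5] + [[[[[u1, u6], u3], u5], u2], u4] - [[[[[u1, u6], u3], u5], u4], u2]
The normal forms match — equal.


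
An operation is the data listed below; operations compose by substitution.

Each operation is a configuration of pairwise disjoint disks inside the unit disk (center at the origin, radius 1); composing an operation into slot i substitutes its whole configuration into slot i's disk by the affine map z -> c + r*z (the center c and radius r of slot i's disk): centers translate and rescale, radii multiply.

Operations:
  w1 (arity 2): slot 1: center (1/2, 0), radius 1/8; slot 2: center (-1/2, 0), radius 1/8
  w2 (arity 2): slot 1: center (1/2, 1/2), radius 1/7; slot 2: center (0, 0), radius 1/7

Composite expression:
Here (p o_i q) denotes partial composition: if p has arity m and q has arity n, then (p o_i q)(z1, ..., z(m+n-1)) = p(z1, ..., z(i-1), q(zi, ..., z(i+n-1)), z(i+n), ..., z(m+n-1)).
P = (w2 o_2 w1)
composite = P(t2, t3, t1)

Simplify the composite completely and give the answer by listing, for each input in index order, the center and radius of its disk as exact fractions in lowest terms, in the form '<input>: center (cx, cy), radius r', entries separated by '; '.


Below w2, radii multiply path by path; the t-disk centers shift.
tracing t2 down its 1-map path: center (1/2, 1/2), radius 1/7
tracing t3 down its 2-map path: center (1/14, 0), radius 1/56
tracing t1 down its 2-map path: center (-1/14, 0), radius 1/56

t1: center (-1/14, 0), radius 1/56; t2: center (1/2, 1/2), radius 1/7; t3: center (1/14, 0), radius 1/56


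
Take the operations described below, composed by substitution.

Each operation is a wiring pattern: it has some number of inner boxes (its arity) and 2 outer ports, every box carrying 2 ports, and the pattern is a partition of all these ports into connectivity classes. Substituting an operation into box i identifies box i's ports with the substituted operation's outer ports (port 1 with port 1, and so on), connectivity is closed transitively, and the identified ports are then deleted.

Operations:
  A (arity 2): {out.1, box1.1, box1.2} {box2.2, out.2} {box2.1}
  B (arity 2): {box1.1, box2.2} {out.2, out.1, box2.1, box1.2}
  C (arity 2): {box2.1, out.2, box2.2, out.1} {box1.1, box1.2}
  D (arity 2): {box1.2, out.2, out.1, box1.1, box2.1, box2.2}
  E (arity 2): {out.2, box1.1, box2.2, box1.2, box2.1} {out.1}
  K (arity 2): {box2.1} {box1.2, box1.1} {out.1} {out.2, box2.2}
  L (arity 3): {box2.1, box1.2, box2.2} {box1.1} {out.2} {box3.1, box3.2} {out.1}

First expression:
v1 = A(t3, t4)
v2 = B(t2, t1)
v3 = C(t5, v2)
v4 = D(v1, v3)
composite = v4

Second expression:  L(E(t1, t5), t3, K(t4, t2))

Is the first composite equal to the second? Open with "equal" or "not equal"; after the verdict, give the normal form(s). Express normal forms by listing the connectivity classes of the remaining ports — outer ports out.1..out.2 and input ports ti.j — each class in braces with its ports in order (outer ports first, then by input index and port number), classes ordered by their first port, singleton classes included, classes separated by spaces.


Reducing the first expression gives {out.1, out.2, t1.1, t2.2, t3.1, t3.2, t4.2} {t1.2, t2.1} {t4.1} {t5.1, t5.2}
Reducing the second expression gives {out.1} {out.2} {t1.1, t1.2, t3.1, t3.2, t5.1, t5.2} {t2.1} {t2.2} {t4.1, t4.2}
Different reductions; not equal.

not equal; first: {out.1, out.2, t1.1, t2.2, t3.1, t3.2, t4.2} {t1.2, t2.1} {t4.1} {t5.1, t5.2}; second: {out.1} {out.2} {t1.1, t1.2, t3.1, t3.2, t5.1, t5.2} {t2.1} {t2.2} {t4.1, t4.2}


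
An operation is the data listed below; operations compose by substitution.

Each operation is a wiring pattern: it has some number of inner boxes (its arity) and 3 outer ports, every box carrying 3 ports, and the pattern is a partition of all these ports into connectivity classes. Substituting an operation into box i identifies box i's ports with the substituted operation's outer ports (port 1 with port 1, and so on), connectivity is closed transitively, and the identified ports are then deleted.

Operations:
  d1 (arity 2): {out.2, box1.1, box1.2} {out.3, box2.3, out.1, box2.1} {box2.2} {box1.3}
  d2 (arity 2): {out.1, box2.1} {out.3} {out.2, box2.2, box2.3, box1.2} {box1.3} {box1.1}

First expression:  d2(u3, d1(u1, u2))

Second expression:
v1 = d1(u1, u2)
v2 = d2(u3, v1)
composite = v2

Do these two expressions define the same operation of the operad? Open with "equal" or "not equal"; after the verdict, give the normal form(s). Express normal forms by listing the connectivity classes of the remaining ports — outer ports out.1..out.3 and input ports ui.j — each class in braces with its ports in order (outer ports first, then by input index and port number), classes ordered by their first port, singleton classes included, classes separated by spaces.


The first composite normalizes to {out.1, out.2, u1.1, u1.2, u2.1, u2.3, u3.2} {out.3} {u1.3} {u2.2} {u3.1} {u3.3}
The second composite normalizes to {out.1, out.2, u1.1, u1.2, u2.1, u2.3, u3.2} {out.3} {u1.3} {u2.2} {u3.1} {u3.3}
The normal forms match — equal.

equal; the common form is {out.1, out.2, u1.1, u1.2, u2.1, u2.3, u3.2} {out.3} {u1.3} {u2.2} {u3.1} {u3.3}


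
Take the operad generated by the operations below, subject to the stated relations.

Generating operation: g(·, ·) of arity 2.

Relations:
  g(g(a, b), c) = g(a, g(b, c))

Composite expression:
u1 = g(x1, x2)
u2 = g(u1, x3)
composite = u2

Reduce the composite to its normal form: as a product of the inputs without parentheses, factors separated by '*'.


The g-tree's shape is irrelevant; the x-reading-order decides.
g(x1, x2) reduces to x1 * x2
g(g(x1, x2), x3) reduces to x1 * x2 * x3

x1 * x2 * x3


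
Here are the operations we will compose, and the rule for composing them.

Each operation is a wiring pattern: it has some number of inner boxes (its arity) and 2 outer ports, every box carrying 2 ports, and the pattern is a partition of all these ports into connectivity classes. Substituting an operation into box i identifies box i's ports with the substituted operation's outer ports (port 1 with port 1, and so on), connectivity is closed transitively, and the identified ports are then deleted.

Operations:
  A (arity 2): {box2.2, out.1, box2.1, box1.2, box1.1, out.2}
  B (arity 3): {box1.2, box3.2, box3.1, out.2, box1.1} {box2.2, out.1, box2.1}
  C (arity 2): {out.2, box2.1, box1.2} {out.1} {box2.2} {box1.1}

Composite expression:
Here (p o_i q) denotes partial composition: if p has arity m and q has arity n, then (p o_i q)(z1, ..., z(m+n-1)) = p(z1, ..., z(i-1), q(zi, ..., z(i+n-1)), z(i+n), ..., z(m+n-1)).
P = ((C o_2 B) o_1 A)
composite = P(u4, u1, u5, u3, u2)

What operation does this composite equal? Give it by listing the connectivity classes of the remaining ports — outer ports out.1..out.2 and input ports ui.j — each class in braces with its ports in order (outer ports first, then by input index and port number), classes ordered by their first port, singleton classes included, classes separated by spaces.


{out.1} {out.2, u1.1, u1.2, u3.1, u3.2, u4.1, u4.2} {u2.1, u2.2, u5.1, u5.2}

Substituting into C glues patterns; closure does the rest.
through A, on inputs (u4, u1): {out.1, out.2, u1.1, u1.2, u4.1, u4.2} (out.j = stage outer ports)
through B, on inputs (u5, u3, u2): {out.1, u3.1, u3.2} {out.2, u2.1, u2.2, u5.1, u5.2} (out.j = stage outer ports)
through C, on inputs (u4, u1, u5, u3, u2): {out.1} {out.2, u1.1, u1.2, u3.1, u3.2, u4.1, u4.2} {u2.1, u2.2, u5.1, u5.2} (out.j = stage outer ports)


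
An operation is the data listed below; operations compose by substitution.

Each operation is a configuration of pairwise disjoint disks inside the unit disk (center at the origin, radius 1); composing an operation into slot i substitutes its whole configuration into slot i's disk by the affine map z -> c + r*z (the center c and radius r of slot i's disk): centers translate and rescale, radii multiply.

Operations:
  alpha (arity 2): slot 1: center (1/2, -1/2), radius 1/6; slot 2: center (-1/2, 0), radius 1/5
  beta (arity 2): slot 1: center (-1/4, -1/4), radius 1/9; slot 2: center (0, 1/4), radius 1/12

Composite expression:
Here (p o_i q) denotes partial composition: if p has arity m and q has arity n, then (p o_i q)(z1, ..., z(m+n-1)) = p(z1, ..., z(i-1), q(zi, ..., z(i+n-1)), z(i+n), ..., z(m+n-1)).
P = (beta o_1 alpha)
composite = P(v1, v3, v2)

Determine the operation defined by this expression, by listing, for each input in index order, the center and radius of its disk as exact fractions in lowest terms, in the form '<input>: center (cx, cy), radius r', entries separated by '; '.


v1: center (-7/36, -11/36), radius 1/54; v2: center (0, 1/4), radius 1/12; v3: center (-11/36, -1/4), radius 1/45

Nesting under beta composes maps z -> c + r*z down each v-path.
tracing v1 down its 2-map path: center (-7/36, -11/36), radius 1/54
tracing v3 down its 2-map path: center (-11/36, -1/4), radius 1/45
tracing v2 down its 1-map path: center (0, 1/4), radius 1/12


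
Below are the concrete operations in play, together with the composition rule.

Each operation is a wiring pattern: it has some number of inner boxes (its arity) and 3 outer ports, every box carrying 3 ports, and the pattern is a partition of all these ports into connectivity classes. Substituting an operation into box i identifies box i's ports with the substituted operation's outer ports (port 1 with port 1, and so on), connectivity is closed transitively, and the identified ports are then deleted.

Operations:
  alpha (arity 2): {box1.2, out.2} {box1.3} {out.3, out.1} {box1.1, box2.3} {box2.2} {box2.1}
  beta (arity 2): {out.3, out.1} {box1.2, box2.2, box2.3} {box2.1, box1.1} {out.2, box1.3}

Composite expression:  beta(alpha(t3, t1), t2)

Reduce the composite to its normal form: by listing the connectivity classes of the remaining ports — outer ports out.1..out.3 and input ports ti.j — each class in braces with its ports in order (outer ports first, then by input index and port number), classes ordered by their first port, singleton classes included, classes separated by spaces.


{out.1, out.3} {out.2, t2.1} {t1.1} {t1.2} {t1.3, t3.1} {t2.2, t2.3, t3.2} {t3.3}


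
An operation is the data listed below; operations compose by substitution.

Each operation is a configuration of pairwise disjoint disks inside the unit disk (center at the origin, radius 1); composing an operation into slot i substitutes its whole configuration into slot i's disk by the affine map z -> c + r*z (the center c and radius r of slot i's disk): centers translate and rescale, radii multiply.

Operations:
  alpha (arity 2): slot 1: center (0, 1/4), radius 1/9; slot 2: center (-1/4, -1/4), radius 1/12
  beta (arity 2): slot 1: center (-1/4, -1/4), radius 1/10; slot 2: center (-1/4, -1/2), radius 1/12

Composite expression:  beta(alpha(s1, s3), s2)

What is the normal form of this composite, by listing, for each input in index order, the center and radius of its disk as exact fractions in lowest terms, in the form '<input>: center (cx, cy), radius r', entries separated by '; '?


s1: center (-1/4, -9/40), radius 1/90; s2: center (-1/4, -1/2), radius 1/12; s3: center (-11/40, -11/40), radius 1/120

Follow each s-input down from beta: c' goes to c + r*c', radius to r*r'.
input s1: composing its 2 substitution steps yields center (-1/4, -9/40), radius 1/90
input s3: composing its 2 substitution steps yields center (-11/40, -11/40), radius 1/120
input s2: composing its 1 substitution step yields center (-1/4, -1/2), radius 1/12


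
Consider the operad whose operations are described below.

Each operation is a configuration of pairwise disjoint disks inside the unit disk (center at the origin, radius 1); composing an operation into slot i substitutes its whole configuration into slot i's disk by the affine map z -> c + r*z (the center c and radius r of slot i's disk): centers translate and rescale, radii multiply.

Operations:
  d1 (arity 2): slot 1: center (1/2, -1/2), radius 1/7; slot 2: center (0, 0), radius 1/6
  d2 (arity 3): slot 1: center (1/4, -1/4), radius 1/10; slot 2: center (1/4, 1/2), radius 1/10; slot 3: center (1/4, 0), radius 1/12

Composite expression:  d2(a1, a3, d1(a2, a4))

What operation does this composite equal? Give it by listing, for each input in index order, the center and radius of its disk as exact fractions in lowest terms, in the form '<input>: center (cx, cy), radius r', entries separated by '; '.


Each a-disk chains the slot maps above it in d2; radii multiply.
tracing a1 down its 1-map path: center (1/4, -1/4), radius 1/10
tracing a3 down its 1-map path: center (1/4, 1/2), radius 1/10
tracing a2 down its 2-map path: center (7/24, -1/24), radius 1/84
tracing a4 down its 2-map path: center (1/4, 0), radius 1/72

a1: center (1/4, -1/4), radius 1/10; a2: center (7/24, -1/24), radius 1/84; a3: center (1/4, 1/2), radius 1/10; a4: center (1/4, 0), radius 1/72


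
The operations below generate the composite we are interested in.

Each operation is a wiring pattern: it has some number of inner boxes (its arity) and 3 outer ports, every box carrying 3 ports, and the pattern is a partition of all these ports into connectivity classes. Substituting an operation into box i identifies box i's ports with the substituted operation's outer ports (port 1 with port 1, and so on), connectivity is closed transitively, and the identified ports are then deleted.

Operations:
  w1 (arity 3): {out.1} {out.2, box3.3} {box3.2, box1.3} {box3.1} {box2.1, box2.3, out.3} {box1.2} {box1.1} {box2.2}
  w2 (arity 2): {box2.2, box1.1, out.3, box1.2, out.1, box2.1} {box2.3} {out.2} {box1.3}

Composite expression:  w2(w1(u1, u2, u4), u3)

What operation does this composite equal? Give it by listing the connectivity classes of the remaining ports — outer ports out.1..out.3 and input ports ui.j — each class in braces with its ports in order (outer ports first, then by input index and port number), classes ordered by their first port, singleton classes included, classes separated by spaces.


{out.1, out.3, u3.1, u3.2, u4.3} {out.2} {u1.1} {u1.2} {u1.3, u4.2} {u2.1, u2.3} {u2.2} {u3.3} {u4.1}

Reachability decides: close wires over w2-identified ports.
through w1, on inputs (u1, u2, u4): {out.1} {out.2, u4.3} {out.3, u2.1, u2.3} {u1.1} {u1.2} {u1.3, u4.2} {u2.2} {u4.1} (out.j = stage outer ports)
through w2, on inputs (u1, u2, u4, u3): {out.1, out.3, u3.1, u3.2, u4.3} {out.2} {u1.1} {u1.2} {u1.3, u4.2} {u2.1, u2.3} {u2.2} {u3.3} {u4.1} (out.j = stage outer ports)


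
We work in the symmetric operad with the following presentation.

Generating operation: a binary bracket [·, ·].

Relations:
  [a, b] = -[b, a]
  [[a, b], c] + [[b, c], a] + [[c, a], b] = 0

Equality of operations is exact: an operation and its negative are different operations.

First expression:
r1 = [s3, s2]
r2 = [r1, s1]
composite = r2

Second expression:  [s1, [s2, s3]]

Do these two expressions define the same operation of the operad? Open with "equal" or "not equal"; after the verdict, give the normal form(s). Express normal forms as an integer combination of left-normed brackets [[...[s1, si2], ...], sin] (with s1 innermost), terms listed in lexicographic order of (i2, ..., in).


equal; both compose to [[s1, s2], s3] - [[s1, s3], s2]

The first expression, normalized: [[s1, s2], s3] - [[s1, s3], s2]
The second expression, normalized: [[s1, s2], s3] - [[s1, s3], s2]
Both agree, so they are equal.


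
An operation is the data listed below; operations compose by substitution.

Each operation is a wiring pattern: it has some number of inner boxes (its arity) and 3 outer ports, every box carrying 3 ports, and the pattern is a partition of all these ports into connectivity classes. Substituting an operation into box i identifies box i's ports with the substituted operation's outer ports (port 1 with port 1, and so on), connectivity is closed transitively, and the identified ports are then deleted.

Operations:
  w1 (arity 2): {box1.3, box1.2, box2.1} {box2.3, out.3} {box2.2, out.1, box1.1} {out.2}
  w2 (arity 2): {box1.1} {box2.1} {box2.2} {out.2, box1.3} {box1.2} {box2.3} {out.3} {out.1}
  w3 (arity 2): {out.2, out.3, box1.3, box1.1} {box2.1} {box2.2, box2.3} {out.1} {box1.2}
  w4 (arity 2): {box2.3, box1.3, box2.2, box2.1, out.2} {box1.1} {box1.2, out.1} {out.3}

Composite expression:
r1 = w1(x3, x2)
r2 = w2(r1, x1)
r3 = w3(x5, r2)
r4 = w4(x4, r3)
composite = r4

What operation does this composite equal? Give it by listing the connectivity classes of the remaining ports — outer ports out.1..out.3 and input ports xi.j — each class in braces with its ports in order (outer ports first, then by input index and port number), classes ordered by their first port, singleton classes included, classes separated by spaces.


{out.1, x4.2} {out.2, x4.3, x5.1, x5.3} {out.3} {x1.1} {x1.2} {x1.3} {x2.1, x3.2, x3.3} {x2.2, x3.1} {x2.3} {x4.1} {x5.2}

Substituting into w4 glues patterns; closure does the rest.
stage w1: inputs (x3, x2), connectivity {out.1, x2.2, x3.1} {out.2} {out.3, x2.3} {x2.1, x3.2, x3.3}, out.j its boundary
stage w2: inputs (x3, x2, x1), connectivity {out.1} {out.2, x2.3} {out.3} {x1.1} {x1.2} {x1.3} {x2.1, x3.2, x3.3} {x2.2, x3.1}, out.j its boundary
stage w3: inputs (x5, x3, x2, x1), connectivity {out.1} {out.2, out.3, x5.1, x5.3} {x1.1} {x1.2} {x1.3} {x2.1, x3.2, x3.3} {x2.2, x3.1} {x2.3} {x5.2}, out.j its boundary
stage w4: inputs (x4, x5, x3, x2, x1), connectivity {out.1, x4.2} {out.2, x4.3, x5.1, x5.3} {out.3} {x1.1} {x1.2} {x1.3} {x2.1, x3.2, x3.3} {x2.2, x3.1} {x2.3} {x4.1} {x5.2}, out.j its boundary


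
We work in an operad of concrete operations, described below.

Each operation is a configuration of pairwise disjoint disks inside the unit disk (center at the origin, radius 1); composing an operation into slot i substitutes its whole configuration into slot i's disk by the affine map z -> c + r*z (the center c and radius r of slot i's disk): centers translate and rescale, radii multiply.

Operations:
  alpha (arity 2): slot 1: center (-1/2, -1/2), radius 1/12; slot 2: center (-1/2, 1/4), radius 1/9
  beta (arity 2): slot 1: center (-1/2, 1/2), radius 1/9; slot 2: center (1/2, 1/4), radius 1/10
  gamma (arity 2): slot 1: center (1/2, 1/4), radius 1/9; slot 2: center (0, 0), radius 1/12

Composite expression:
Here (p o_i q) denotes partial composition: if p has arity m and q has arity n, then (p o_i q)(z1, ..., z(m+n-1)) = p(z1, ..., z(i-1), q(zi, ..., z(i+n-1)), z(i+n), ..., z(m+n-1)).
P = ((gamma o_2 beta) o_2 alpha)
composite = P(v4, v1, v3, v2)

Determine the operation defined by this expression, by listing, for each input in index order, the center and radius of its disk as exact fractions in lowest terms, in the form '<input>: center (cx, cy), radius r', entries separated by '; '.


v1: center (-5/108, 1/27), radius 1/1296; v2: center (1/24, 1/48), radius 1/120; v3: center (-5/108, 19/432), radius 1/972; v4: center (1/2, 1/4), radius 1/9


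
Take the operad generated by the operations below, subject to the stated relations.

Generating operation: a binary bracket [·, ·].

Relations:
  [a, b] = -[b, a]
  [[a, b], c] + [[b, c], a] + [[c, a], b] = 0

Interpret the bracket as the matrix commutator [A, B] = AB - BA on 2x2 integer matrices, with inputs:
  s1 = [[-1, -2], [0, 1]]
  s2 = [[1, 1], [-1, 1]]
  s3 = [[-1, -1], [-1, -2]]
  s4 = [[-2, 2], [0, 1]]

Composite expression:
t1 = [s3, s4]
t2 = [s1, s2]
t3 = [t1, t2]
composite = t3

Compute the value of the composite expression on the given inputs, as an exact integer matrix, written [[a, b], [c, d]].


[[8, -4], [20, -8]]

[s3, s4] = [[2, -1], [3, -2]]
[s1, s2] = [[2, -2], [-2, -2]]
[[s3, s4], [s1, s2]] = [[8, -4], [20, -8]]


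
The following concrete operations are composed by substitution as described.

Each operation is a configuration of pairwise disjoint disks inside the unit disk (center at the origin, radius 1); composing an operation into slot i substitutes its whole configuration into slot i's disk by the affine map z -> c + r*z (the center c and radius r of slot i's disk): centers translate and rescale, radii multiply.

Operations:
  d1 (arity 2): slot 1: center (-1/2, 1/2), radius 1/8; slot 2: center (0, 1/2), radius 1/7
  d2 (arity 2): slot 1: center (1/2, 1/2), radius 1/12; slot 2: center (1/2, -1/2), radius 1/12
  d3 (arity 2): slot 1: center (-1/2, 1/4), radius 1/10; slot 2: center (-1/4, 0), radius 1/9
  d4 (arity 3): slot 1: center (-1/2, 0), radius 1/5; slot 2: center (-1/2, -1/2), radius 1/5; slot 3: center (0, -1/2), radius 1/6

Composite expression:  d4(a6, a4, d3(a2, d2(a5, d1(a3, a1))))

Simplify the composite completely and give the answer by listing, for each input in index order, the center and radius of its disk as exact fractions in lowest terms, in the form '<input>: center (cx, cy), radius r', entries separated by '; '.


a1: center (-7/216, -659/1296), radius 1/4536; a2: center (-1/12, -11/24), radius 1/60; a3: center (-43/1296, -659/1296), radius 1/5184; a4: center (-1/2, -1/2), radius 1/5; a5: center (-7/216, -53/108), radius 1/648; a6: center (-1/2, 0), radius 1/5

Affine substitution under d4: radii multiply and a-centers shift.
a6: after 1 affine step, its disk has center (-1/2, 0), radius 1/5
a4: after 1 affine step, its disk has center (-1/2, -1/2), radius 1/5
a2: after 2 affine steps, its disk has center (-1/12, -11/24), radius 1/60
a5: after 3 affine steps, its disk has center (-7/216, -53/108), radius 1/648
a3: after 4 affine steps, its disk has center (-43/1296, -659/1296), radius 1/5184
a1: after 4 affine steps, its disk has center (-7/216, -659/1296), radius 1/4536


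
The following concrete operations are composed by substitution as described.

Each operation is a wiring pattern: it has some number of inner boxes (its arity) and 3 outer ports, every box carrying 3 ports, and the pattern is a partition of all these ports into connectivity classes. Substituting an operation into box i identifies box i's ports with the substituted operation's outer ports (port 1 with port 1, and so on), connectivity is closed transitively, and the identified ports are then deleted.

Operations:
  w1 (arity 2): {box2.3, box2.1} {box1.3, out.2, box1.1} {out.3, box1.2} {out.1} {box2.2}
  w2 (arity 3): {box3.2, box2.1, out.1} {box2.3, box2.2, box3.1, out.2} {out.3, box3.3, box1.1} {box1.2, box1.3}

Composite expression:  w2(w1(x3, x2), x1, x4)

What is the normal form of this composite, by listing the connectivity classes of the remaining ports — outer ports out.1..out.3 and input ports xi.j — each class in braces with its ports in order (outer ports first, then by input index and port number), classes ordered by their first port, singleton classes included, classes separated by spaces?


{out.1, x1.1, x4.2} {out.2, x1.2, x1.3, x4.1} {out.3, x4.3} {x2.1, x2.3} {x2.2} {x3.1, x3.2, x3.3}

Substituting into w2 glues patterns; closure does the rest.
the subtree at w1 composes to {out.1} {out.2, x3.1, x3.3} {out.3, x3.2} {x2.1, x2.3} {x2.2} on (x3, x2); out.j = own outer ports
the subtree at w2 composes to {out.1, x1.1, x4.2} {out.2, x1.2, x1.3, x4.1} {out.3, x4.3} {x2.1, x2.3} {x2.2} {x3.1, x3.2, x3.3} on (x3, x2, x1, x4); out.j = own outer ports


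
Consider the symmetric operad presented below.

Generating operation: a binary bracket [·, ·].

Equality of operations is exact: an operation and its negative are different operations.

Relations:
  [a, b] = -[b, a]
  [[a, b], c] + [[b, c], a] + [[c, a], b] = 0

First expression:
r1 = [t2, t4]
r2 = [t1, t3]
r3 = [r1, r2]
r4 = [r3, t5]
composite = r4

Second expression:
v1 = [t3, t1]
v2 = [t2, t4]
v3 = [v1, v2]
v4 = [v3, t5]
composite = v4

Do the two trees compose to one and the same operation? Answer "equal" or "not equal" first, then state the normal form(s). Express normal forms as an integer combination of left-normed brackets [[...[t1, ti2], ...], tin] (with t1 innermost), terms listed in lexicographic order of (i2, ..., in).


equal: each reduces to -[[[[t1, t3], t2], t4], t5] + [[[[t1, t3], t4], t2], t5]

Reducing the first expression gives -[[[[t1, t3], t2], t4], t5] + [[[[t1, t3], t4], t2], t5]
Reducing the second expression gives -[[[[t1, t3], t2], t4], t5] + [[[[t1, t3], t4], t2], t5]
One common form — equal.


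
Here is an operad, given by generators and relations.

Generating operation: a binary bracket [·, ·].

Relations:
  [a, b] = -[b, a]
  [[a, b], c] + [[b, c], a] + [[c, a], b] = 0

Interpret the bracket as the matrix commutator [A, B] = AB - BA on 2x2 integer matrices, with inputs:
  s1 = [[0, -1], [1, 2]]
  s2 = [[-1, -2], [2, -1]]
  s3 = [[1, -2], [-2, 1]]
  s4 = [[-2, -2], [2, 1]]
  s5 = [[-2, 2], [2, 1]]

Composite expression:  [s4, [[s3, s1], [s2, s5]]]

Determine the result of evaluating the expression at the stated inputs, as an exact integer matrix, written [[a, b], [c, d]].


[[256, 240], [-144, -256]]

[s3, s1] = [[-4, -4], [4, 4]]
[s2, s5] = [[-8, -6], [-6, 8]]
[[s3, s1], [s2, s5]] = [[48, -16], [-112, -48]]
[s4, [[s3, s1], [s2, s5]]] = [[256, 240], [-144, -256]]


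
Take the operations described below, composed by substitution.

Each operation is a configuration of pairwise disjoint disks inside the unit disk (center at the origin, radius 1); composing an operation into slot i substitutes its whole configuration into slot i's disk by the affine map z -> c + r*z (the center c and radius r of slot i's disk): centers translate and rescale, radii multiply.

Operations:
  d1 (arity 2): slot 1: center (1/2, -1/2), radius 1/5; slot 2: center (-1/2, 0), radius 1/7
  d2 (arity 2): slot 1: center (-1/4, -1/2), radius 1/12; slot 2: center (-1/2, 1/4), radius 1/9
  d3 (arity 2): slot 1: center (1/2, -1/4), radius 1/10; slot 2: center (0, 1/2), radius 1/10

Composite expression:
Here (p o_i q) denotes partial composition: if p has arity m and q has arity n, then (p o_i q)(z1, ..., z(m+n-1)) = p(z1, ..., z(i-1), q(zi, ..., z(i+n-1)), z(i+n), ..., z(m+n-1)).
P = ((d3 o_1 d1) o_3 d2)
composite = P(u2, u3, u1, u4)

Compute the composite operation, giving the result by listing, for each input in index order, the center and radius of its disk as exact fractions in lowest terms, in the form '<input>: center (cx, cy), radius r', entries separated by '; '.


u1: center (-1/40, 9/20), radius 1/120; u2: center (11/20, -3/10), radius 1/50; u3: center (9/20, -1/4), radius 1/70; u4: center (-1/20, 21/40), radius 1/90

Below d3, radii multiply path by path; the u-disk centers shift.
u2 passes through 2 substitutions, ending at center (11/20, -3/10), radius 1/50
u3 passes through 2 substitutions, ending at center (9/20, -1/4), radius 1/70
u1 passes through 2 substitutions, ending at center (-1/40, 9/20), radius 1/120
u4 passes through 2 substitutions, ending at center (-1/20, 21/40), radius 1/90


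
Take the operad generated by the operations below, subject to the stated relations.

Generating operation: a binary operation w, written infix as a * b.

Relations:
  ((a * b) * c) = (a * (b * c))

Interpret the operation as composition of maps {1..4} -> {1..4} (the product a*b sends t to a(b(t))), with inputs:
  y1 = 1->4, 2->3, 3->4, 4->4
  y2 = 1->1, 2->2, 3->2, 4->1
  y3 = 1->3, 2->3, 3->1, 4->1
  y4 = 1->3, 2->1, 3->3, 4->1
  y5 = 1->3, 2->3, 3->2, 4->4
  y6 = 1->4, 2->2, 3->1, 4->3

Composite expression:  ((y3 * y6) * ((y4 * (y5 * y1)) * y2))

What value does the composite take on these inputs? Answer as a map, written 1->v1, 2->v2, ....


(y3 * y6) = 1->1, 2->3, 3->3, 4->1
(y5 * y1) = 1->4, 2->2, 3->4, 4->4
(y4 * (y5 * y1)) = 1->1, 2->1, 3->1, 4->1
((y4 * (y5 * y1)) * y2) = 1->1, 2->1, 3->1, 4->1
((y3 * y6) * ((y4 * (y5 * y1)) * y2)) = 1->1, 2->1, 3->1, 4->1

1->1, 2->1, 3->1, 4->1


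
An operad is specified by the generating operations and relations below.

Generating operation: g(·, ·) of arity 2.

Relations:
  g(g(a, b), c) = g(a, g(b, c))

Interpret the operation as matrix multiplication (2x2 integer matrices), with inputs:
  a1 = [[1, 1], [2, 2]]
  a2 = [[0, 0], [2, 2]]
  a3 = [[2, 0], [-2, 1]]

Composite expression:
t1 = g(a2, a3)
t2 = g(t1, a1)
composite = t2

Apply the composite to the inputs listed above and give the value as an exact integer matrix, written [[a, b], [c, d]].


[[0, 0], [4, 4]]

g(a2, a3) = [[0, 0], [0, 2]]
g(g(a2, a3), a1) = [[0, 0], [4, 4]]


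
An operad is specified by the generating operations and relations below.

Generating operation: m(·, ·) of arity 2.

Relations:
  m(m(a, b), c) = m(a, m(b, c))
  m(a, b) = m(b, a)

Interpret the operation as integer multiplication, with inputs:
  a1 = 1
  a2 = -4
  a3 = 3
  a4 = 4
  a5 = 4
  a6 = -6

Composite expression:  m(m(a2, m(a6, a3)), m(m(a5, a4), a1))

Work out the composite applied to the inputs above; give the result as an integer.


1152

m(a6, a3) = -18
m(a2, m(a6, a3)) = 72
m(a5, a4) = 16
m(m(a5, a4), a1) = 16
m(m(a2, m(a6, a3)), m(m(a5, a4), a1)) = 1152


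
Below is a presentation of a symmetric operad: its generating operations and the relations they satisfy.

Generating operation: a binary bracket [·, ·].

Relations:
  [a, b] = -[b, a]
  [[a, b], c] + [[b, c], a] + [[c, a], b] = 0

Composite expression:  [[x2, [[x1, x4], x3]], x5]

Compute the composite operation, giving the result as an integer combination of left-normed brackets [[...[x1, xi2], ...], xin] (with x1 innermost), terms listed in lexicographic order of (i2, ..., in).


-[[[[x1, x4], x3], x2], x5]

A multilinear Lie element is pinned by x1-initial words (x1 innermost).
Composite bracket: [[x2, [[x1, x4], x3]], x5]
Under [a, b] = ab - ba we get 16 signed associative words (2^4 = 16).
The x1-initial words carry the normal form:
  sign of x1x4x3x2x5 is -1, so it contributes -[[[[x1, x4], x3], x2], x5]


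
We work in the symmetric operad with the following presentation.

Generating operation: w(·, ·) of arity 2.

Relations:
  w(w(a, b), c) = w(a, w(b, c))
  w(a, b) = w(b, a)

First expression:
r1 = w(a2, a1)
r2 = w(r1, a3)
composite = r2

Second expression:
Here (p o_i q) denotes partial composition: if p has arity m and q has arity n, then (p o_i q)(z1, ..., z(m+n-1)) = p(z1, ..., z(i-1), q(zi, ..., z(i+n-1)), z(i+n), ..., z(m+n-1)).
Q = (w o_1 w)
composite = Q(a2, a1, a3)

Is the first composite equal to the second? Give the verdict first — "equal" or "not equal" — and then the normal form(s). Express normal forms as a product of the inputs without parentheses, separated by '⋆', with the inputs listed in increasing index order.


equal: each reduces to a1 ⋆ a2 ⋆ a3

Reducing the first expression gives a1 ⋆ a2 ⋆ a3
Reducing the second expression gives a1 ⋆ a2 ⋆ a3
One common form — equal.


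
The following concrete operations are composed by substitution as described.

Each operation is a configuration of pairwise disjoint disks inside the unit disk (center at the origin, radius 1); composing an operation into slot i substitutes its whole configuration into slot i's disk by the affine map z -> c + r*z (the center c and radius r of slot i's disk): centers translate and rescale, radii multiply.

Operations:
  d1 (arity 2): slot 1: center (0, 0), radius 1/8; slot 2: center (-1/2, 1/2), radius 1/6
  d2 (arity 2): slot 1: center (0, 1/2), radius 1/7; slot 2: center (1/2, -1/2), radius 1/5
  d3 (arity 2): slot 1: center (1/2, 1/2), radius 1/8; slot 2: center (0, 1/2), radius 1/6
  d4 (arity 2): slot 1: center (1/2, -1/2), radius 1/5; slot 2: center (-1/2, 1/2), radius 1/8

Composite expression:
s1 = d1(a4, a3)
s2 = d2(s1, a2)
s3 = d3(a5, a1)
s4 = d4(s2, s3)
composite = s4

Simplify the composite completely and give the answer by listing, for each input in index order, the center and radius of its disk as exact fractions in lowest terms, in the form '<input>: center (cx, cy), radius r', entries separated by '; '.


a1: center (-1/2, 9/16), radius 1/48; a2: center (3/5, -3/5), radius 1/25; a3: center (17/35, -27/70), radius 1/210; a4: center (1/2, -2/5), radius 1/280; a5: center (-7/16, 9/16), radius 1/64

Follow each a-input down from d4: c' goes to c + r*c', radius to r*r'.
input a4: applying the 3 nested substitutions gives center (1/2, -2/5), radius 1/280
input a3: applying the 3 nested substitutions gives center (17/35, -27/70), radius 1/210
input a2: applying the 2 nested substitutions gives center (3/5, -3/5), radius 1/25
input a5: applying the 2 nested substitutions gives center (-7/16, 9/16), radius 1/64
input a1: applying the 2 nested substitutions gives center (-1/2, 9/16), radius 1/48


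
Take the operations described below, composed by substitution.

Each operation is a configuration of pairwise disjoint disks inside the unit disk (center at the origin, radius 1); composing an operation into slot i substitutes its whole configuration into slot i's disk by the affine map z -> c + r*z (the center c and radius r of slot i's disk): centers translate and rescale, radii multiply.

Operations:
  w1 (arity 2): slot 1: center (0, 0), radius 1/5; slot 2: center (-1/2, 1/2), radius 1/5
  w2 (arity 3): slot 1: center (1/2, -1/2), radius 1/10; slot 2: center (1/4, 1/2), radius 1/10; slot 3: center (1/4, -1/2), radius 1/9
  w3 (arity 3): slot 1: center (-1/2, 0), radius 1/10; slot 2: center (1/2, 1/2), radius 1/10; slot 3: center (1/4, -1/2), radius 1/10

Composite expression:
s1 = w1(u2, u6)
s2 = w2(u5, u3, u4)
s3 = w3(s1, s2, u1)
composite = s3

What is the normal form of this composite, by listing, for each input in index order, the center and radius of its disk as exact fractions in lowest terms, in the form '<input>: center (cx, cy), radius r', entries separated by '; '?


u1: center (1/4, -1/2), radius 1/10; u2: center (-1/2, 0), radius 1/50; u3: center (21/40, 11/20), radius 1/100; u4: center (21/40, 9/20), radius 1/90; u5: center (11/20, 9/20), radius 1/100; u6: center (-11/20, 1/20), radius 1/50

Affine substitution under w3: radii multiply and u-centers shift.
tracing u2 down its 2-map path: center (-1/2, 0), radius 1/50
tracing u6 down its 2-map path: center (-11/20, 1/20), radius 1/50
tracing u5 down its 2-map path: center (11/20, 9/20), radius 1/100
tracing u3 down its 2-map path: center (21/40, 11/20), radius 1/100
tracing u4 down its 2-map path: center (21/40, 9/20), radius 1/90
tracing u1 down its 1-map path: center (1/4, -1/2), radius 1/10


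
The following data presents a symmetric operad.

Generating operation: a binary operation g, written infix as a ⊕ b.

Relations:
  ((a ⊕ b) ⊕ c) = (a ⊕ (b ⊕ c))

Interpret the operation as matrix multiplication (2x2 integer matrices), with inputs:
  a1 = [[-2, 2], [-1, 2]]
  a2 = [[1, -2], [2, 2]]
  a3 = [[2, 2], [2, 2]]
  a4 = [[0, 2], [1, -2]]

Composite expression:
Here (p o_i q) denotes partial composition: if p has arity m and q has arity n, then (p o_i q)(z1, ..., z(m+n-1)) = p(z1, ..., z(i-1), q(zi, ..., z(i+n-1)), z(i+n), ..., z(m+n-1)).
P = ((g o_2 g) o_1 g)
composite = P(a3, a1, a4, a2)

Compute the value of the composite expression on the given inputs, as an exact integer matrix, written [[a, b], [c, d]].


(a3 ⊕ a1) = [[-6, 8], [-6, 8]]
(a4 ⊕ a2) = [[4, 4], [-3, -6]]
((a3 ⊕ a1) ⊕ (a4 ⊕ a2)) = [[-48, -72], [-48, -72]]

[[-48, -72], [-48, -72]]
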